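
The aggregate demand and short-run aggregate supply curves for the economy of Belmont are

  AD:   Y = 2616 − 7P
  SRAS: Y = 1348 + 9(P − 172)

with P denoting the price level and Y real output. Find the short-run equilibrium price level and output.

Write SRAS as Y = 1348 + 9P − 1548 = 9P − 200.
Set AD = SRAS: 2616 − 7P = 9P − 200, so 2816 = 16P and P = 176.
Then Y = 2616 − 7·176 = 1384.

P = 176, Y = 1384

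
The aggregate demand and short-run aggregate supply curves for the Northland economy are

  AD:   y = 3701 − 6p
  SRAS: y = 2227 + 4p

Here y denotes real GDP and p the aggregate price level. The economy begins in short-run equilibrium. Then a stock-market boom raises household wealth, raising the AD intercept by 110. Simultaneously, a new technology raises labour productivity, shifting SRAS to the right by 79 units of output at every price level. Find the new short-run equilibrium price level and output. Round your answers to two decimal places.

After both shocks: AD is y = 3811 − 6p and SRAS is y = 2306 + 4p.
Setting them equal: 1505 = 10p, so p = 150.50.
Substituting into AD, y = 2908.00.

p = 150.50, y = 2908.00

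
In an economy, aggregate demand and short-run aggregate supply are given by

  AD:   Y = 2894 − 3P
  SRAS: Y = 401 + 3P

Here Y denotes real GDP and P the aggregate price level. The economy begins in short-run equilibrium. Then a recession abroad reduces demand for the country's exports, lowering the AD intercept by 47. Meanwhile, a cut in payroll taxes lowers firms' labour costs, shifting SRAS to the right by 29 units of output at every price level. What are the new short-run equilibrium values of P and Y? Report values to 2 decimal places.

After both shocks: AD is Y = 2847 − 3P and SRAS is Y = 430 + 3P.
Setting them equal: 2417 = 6P, so P = 402.83.
Substituting into AD, Y = 1638.50.

P = 402.83, Y = 1638.50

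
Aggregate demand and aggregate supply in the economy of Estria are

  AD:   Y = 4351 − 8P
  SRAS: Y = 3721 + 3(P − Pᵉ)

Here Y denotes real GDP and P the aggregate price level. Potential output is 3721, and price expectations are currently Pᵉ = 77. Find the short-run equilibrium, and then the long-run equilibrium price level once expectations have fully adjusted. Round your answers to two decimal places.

Short run: P = 78.27, Y = 3724.82. Long run: P = 78.75.

Short run: with Pᵉ = 77, SRAS is Y = 3490 + 3P. Setting AD = SRAS gives 861 = 11P, so P = 78.27 and Y = 4351 − 8P = 3724.82.
Output 3724.82 is above potential 3721, so over time expected prices rise and SRAS shifts left until Y returns to 3721.
Long run: Y = 3721 on the AD curve gives 3721 = 4351 − 8P, so P = 78.75.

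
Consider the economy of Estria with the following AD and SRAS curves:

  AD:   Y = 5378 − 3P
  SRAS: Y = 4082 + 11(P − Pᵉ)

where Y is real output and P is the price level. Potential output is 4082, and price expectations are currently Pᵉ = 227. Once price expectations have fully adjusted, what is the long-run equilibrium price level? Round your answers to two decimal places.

Short run: with Pᵉ = 227, SRAS is Y = 1585 + 11P. Setting AD = SRAS gives 3793 = 14P, so P = 270.93 and Y = 5378 − 3P = 4565.21.
Output 4565.21 is above potential 4082, so over time expected prices rise and SRAS shifts left until Y returns to 4082.
Long run: Y = 4082 on the AD curve gives 4082 = 5378 − 3P, so P = 432.00.

Long-run P = 432.00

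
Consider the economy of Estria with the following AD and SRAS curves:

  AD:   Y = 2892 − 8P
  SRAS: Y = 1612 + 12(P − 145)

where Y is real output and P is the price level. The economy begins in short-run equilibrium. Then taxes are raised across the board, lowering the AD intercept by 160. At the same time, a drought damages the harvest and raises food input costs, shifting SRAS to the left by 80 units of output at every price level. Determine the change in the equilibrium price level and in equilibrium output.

After both shocks: AD is Y = 2732 − 8P and SRAS is Y = 12P − 208.
Setting them equal: 2940 = 20P, so P = 147.
Y = 2732 − 8·147 = 1556.
Initially P = 151, Y = 1684, so ΔP = -4 and ΔY = -128.

ΔP = -4, ΔY = -128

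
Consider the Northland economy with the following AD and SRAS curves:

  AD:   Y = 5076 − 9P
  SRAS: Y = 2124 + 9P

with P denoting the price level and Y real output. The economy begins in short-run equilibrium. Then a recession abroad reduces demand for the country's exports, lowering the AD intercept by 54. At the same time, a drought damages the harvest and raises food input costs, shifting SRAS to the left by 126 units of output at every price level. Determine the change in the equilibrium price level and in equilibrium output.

ΔP = +4, ΔY = -90

After both shocks: AD is Y = 5022 − 9P and SRAS is Y = 1998 + 9P.
Setting them equal: 3024 = 18P, so P = 168.
Y = 5022 − 9·168 = 3510.
Initially P = 164, Y = 3600, so ΔP = +4 and ΔY = -90.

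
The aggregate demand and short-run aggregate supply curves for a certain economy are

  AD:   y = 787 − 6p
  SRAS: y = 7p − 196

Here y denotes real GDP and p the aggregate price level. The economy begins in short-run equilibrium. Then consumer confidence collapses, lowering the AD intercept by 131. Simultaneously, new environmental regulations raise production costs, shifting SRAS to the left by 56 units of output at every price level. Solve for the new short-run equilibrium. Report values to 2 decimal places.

p = 69.85, y = 236.92

After both shocks: AD is y = 656 − 6p and SRAS is y = 7p − 252.
Setting them equal: 908 = 13p, so p = 69.85.
Substituting into AD, y = 236.92.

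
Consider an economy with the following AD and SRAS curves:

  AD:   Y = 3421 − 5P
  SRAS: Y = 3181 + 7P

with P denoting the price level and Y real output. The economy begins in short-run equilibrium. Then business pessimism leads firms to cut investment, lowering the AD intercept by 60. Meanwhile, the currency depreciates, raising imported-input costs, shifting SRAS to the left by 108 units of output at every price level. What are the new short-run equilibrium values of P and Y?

P = 24, Y = 3241

After both shocks: AD is Y = 3361 − 5P and SRAS is Y = 3073 + 7P.
Setting them equal: 288 = 12P, so P = 24.
Y = 3361 − 5·24 = 3241.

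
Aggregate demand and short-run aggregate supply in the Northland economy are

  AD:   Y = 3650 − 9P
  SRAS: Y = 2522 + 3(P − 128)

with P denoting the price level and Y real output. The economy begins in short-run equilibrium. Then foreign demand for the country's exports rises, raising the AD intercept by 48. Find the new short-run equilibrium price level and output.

P = 130, Y = 2528

This is a positive demand shock: AD shifts right.
New AD: Y = 3698 − 9P.
SRAS can be written Y = 2138 + 3P.
Set AD = SRAS: 3698 − 9P = 2138 + 3P, so 1560 = 12P and P = 130.
Y = 3698 − 9·130 = 2528.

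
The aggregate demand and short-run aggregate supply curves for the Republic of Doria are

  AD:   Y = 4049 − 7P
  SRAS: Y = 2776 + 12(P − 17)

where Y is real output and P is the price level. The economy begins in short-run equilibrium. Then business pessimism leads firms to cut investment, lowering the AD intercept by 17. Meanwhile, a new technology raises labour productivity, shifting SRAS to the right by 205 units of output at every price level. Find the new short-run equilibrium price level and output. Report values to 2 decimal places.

P = 66.05, Y = 3569.63

After both shocks: AD is Y = 4032 − 7P and SRAS is Y = 2777 + 12P.
Setting them equal: 1255 = 19P, so P = 66.05.
Substituting into AD, Y = 3569.63.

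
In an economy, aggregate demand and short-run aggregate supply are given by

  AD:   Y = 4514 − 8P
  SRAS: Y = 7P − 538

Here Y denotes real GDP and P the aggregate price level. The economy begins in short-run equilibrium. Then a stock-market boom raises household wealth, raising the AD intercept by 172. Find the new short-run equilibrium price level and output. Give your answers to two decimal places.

This is a positive demand shock: AD shifts right.
New AD: Y = 4686 − 8P.
Set AD = SRAS: 4686 − 8P = 7P − 538, so 5224 = 15P and P = 348.27.
Substituting into AD, Y = 1899.87.

P = 348.27, Y = 1899.87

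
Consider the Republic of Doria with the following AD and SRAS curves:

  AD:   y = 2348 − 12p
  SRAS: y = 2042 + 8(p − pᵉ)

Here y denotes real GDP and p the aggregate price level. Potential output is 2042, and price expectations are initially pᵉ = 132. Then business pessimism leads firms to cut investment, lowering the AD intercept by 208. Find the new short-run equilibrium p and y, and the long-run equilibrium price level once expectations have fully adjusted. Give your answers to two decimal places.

AD shifts left: new AD is y = 2140 − 12p. With pᵉ = 132, SRAS is y = 986 + 8p.
Short run: 2140 − 12p = 986 + 8p gives 1154 = 20p, so p = 57.70 and y = 2140 − 12p = 1447.60.
y = 1447.60 is below potential 2042; expectations adjust and SRAS shifts right until y = 2042.
Long run: on the new AD curve, 2042 = 2140 − 12p gives p = 8.17.

Short run: p = 57.70, y = 1447.60. Long run: p = 8.17.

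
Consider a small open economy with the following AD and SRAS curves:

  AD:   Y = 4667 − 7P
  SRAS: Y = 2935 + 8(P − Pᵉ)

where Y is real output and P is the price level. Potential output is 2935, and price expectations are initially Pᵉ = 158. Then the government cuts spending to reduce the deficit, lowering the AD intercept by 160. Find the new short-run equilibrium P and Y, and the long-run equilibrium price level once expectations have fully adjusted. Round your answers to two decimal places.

Short run: P = 189.07, Y = 3183.53. Long run: P = 224.57.

AD shifts left: new AD is Y = 4507 − 7P. With Pᵉ = 158, SRAS is Y = 1671 + 8P.
Short run: 4507 − 7P = 1671 + 8P gives 2836 = 15P, so P = 189.07 and Y = 4507 − 7P = 3183.53.
Y = 3183.53 is above potential 2935; expectations adjust and SRAS shifts left until Y = 2935.
Long run: on the new AD curve, 2935 = 4507 − 7P gives P = 224.57.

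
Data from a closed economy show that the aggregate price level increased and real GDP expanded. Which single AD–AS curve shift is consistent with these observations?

AD shifted right

P rose and Y rose. An AD shift moves P and Y in the same direction; an SRAS shift moves them in opposite directions.
Here P and Y moved in the same direction, so the AD curve shifted.
Since Y rose, AD shifted right.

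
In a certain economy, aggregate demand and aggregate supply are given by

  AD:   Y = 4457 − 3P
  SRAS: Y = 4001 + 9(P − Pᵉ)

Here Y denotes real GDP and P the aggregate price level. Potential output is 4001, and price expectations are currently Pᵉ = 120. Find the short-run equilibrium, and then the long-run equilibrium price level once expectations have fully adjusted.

Short run: P = 128, Y = 4073. Long run: P = 152.

Short run: with Pᵉ = 120, SRAS is Y = 2921 + 9P. Setting AD = SRAS gives 1536 = 12P, so P = 128 and Y = 4457 − 3·128 = 4073.
Output 4073 is above potential 4001, so over time expected prices rise and SRAS shifts left until Y returns to 4001.
Long run: Y = 4001 on the AD curve gives 4001 = 4457 − 3P, so P = 152.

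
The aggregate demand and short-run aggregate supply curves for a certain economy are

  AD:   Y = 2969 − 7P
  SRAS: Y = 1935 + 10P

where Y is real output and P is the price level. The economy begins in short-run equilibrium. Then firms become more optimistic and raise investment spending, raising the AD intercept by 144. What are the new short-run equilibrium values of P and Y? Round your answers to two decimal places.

P = 69.29, Y = 2627.94

This is a positive demand shock: AD shifts right.
New AD: Y = 3113 − 7P.
Set AD = SRAS: 3113 − 7P = 1935 + 10P, so 1178 = 17P and P = 69.29.
Substituting into AD, Y = 2627.94.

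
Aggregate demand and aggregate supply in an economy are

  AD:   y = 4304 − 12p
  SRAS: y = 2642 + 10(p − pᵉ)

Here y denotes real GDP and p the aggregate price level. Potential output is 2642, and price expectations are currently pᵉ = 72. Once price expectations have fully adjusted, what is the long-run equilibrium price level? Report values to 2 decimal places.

Long-run p = 138.50

Short run: with pᵉ = 72, SRAS is y = 1922 + 10p. Setting AD = SRAS gives 2382 = 22p, so p = 108.27 and y = 4304 − 12p = 3004.73.
Output 3004.73 is above potential 2642, so over time expected prices rise and SRAS shifts left until y returns to 2642.
Long run: y = 2642 on the AD curve gives 2642 = 4304 − 12p, so p = 138.50.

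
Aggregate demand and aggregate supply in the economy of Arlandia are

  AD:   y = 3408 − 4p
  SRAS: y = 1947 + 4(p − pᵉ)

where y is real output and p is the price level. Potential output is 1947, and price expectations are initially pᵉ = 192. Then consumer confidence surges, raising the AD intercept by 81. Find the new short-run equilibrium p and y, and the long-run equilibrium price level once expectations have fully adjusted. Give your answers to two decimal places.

Short run: p = 288.75, y = 2334.00. Long run: p = 385.50.

AD shifts right: new AD is y = 3489 − 4p. With pᵉ = 192, SRAS is y = 1179 + 4p.
Short run: 3489 − 4p = 1179 + 4p gives 2310 = 8p, so p = 288.75 and y = 3489 − 4p = 2334.00.
y = 2334.00 is above potential 1947; expectations adjust and SRAS shifts left until y = 1947.
Long run: on the new AD curve, 1947 = 3489 − 4p gives p = 385.50.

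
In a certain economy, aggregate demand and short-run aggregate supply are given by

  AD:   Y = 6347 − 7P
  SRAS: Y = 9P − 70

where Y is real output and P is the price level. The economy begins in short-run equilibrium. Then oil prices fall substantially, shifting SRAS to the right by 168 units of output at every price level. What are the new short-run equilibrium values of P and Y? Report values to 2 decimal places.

P = 390.56, Y = 3613.06

This is a positive supply shock: SRAS shifts right.
New SRAS: Y = 98 + 9P.
Set AD = SRAS: 6347 − 7P = 98 + 9P, so 6249 = 16P and P = 390.56.
Substituting into AD, Y = 3613.06.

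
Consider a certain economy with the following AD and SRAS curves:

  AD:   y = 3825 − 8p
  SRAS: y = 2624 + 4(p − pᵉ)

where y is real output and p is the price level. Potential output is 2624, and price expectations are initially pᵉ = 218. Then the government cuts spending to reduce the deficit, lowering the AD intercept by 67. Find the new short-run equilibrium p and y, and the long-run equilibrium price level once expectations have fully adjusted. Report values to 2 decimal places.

AD shifts left: new AD is y = 3758 − 8p. With pᵉ = 218, SRAS is y = 1752 + 4p.
Short run: 3758 − 8p = 1752 + 4p gives 2006 = 12p, so p = 167.17 and y = 3758 − 8p = 2420.67.
y = 2420.67 is below potential 2624; expectations adjust and SRAS shifts right until y = 2624.
Long run: on the new AD curve, 2624 = 3758 − 8p gives p = 141.75.

Short run: p = 167.17, y = 2420.67. Long run: p = 141.75.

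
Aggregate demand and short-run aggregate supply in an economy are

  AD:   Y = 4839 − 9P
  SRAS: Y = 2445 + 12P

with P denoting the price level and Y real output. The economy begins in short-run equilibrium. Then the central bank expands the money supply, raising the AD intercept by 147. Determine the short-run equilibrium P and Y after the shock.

This is a positive demand shock: AD shifts right.
New AD: Y = 4986 − 9P.
Set AD = SRAS: 4986 − 9P = 2445 + 12P, so 2541 = 21P and P = 121.
Y = 4986 − 9·121 = 3897.

P = 121, Y = 3897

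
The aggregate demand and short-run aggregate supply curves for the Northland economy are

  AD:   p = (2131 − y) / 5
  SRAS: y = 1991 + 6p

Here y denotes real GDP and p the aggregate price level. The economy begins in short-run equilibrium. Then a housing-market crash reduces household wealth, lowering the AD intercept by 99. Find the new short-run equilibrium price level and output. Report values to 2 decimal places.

This is a negative demand shock: AD shifts left.
New AD: y = 2032 − 5p.
Set AD = SRAS: 2032 − 5p = 1991 + 6p, so 41 = 11p and p = 3.73.
Substituting into AD, y = 2013.36.

p = 3.73, y = 2013.36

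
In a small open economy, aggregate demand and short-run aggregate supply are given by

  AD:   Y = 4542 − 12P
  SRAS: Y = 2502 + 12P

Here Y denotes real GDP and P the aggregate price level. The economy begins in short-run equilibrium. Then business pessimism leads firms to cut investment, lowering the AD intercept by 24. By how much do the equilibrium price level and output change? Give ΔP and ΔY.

ΔP = -1, ΔY = -12

This is a negative demand shock: AD shifts left.
New AD: Y = 4518 − 12P.
Set AD = SRAS: 4518 − 12P = 2502 + 12P, so 2016 = 24P and P = 84.
Y = 4518 − 12·84 = 3510.
Initially P = 85, Y = 3522, so ΔP = -1 and ΔY = -12.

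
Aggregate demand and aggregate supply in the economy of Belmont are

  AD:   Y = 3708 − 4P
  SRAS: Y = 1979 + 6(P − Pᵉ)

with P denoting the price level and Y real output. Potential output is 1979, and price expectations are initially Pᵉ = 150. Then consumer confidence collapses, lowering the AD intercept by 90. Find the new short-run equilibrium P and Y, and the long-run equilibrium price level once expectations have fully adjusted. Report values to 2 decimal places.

Short run: P = 253.90, Y = 2602.40. Long run: P = 409.75.

AD shifts left: new AD is Y = 3618 − 4P. With Pᵉ = 150, SRAS is Y = 1079 + 6P.
Short run: 3618 − 4P = 1079 + 6P gives 2539 = 10P, so P = 253.90 and Y = 3618 − 4P = 2602.40.
Y = 2602.40 is above potential 1979; expectations adjust and SRAS shifts left until Y = 1979.
Long run: on the new AD curve, 1979 = 3618 − 4P gives P = 409.75.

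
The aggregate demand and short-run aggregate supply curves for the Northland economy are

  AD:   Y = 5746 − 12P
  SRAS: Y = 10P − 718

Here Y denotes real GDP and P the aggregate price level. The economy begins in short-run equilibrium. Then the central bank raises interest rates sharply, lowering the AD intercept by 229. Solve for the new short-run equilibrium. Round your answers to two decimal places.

P = 283.41, Y = 2116.09

This is a negative demand shock: AD shifts left.
New AD: Y = 5517 − 12P.
Set AD = SRAS: 5517 − 12P = 10P − 718, so 6235 = 22P and P = 283.41.
Substituting into AD, Y = 2116.09.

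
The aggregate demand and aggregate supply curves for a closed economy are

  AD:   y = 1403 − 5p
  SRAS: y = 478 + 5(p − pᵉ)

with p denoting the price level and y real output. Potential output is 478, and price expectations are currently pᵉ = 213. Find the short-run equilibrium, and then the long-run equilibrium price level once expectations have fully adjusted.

Short run: p = 199, y = 408. Long run: p = 185.

Short run: with pᵉ = 213, SRAS is y = 5p − 587. Setting AD = SRAS gives 1990 = 10p, so p = 199 and y = 1403 − 5·199 = 408.
Output 408 is below potential 478, so over time expected prices fall and SRAS shifts right until y returns to 478.
Long run: y = 478 on the AD curve gives 478 = 1403 − 5p, so p = 185.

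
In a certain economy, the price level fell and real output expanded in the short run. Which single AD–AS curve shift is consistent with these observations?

P fell and Y rose. An AD shift moves P and Y in the same direction; an SRAS shift moves them in opposite directions.
Here P and Y moved in opposite directions, so the SRAS curve shifted.
Since Y rose, SRAS shifted right.

SRAS shifted right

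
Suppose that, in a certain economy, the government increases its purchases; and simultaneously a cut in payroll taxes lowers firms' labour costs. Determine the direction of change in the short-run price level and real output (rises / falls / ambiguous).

The first event is a positive demand shock: AD shifts right, which by itself pushes P up and Y up.
The second is a favourable supply shock: SRAS shifts right, which by itself pushes P down and Y up.
The two shocks push P in opposite directions, so the effect on P is ambiguous. Both shocks push Y up, so Y rises.

Price level: ambiguous; output: rises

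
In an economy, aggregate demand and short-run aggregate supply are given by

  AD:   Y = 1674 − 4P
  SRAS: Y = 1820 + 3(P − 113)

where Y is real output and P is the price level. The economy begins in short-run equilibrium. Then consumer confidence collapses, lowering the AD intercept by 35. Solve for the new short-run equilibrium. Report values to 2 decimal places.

P = 22.57, Y = 1548.71

This is a negative demand shock: AD shifts left.
New AD: Y = 1639 − 4P.
SRAS can be written Y = 1481 + 3P.
Set AD = SRAS: 1639 − 4P = 1481 + 3P, so 158 = 7P and P = 22.57.
Substituting into AD, Y = 1548.71.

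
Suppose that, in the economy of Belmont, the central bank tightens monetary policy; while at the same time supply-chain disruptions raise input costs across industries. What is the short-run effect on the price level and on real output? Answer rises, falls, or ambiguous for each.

The first event is a negative demand shock: AD shifts left, which by itself pushes P down and Y down.
The second is an adverse supply shock: SRAS shifts left, which by itself pushes P up and Y down.
The two shocks push P in opposite directions, so the effect on P is ambiguous. Both shocks push Y down, so Y falls.

Price level: ambiguous; output: falls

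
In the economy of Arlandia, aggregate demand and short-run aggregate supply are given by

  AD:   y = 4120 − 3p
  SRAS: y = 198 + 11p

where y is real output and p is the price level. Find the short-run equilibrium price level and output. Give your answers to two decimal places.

Set AD = SRAS: 4120 − 3p = 198 + 11p, so 3922 = 14p and p = 280.14.
Substituting into AD, y = 4120 − 3p = 3279.57.

p = 280.14, y = 3279.57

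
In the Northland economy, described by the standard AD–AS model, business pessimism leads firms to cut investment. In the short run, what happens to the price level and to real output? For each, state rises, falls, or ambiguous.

Price level: falls; output: falls

This is a negative demand shock: AD shifts left.
Moving along the upward-sloping SRAS curve, P falls and Y falls.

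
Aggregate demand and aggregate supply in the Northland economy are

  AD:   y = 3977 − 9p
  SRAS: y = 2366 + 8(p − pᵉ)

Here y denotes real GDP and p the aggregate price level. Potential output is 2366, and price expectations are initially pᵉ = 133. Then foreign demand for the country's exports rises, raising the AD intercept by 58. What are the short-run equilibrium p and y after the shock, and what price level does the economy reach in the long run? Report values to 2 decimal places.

AD shifts right: new AD is y = 4035 − 9p. With pᵉ = 133, SRAS is y = 1302 + 8p.
Short run: 4035 − 9p = 1302 + 8p gives 2733 = 17p, so p = 160.76 and y = 4035 − 9p = 2588.12.
y = 2588.12 is above potential 2366; expectations adjust and SRAS shifts left until y = 2366.
Long run: on the new AD curve, 2366 = 4035 − 9p gives p = 185.44.

Short run: p = 160.76, y = 2588.12. Long run: p = 185.44.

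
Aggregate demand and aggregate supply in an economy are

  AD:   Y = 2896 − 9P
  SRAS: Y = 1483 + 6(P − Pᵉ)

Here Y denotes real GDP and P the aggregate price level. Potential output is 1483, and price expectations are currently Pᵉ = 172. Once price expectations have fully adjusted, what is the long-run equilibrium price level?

Short run: with Pᵉ = 172, SRAS is Y = 451 + 6P. Setting AD = SRAS gives 2445 = 15P, so P = 163 and Y = 2896 − 9·163 = 1429.
Output 1429 is below potential 1483, so over time expected prices fall and SRAS shifts right until Y returns to 1483.
Long run: Y = 1483 on the AD curve gives 1483 = 2896 − 9P, so P = 157.

Long-run P = 157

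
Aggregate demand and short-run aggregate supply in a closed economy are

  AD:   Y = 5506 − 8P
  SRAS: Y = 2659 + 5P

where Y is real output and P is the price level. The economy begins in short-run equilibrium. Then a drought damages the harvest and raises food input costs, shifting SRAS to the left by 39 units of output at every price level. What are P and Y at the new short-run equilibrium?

P = 222, Y = 3730

This is a negative supply shock: SRAS shifts left.
New SRAS: Y = 2620 + 5P.
Set AD = SRAS: 5506 − 8P = 2620 + 5P, so 2886 = 13P and P = 222.
Y = 5506 − 8·222 = 3730.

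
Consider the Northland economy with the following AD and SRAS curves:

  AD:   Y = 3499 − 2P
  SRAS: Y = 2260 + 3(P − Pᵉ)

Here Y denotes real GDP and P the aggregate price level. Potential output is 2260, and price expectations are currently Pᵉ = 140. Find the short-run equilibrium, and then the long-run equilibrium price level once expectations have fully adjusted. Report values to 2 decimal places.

Short run: with Pᵉ = 140, SRAS is Y = 1840 + 3P. Setting AD = SRAS gives 1659 = 5P, so P = 331.80 and Y = 3499 − 2P = 2835.40.
Output 2835.40 is above potential 2260, so over time expected prices rise and SRAS shifts left until Y returns to 2260.
Long run: Y = 2260 on the AD curve gives 2260 = 3499 − 2P, so P = 619.50.

Short run: P = 331.80, Y = 2835.40. Long run: P = 619.50.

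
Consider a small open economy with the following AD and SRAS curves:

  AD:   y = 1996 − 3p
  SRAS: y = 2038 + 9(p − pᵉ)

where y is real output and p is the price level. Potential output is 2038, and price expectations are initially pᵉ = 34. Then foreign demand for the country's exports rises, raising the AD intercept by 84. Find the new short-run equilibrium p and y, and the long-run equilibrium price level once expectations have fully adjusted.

Short run: p = 29, y = 1993. Long run: p = 14.

AD shifts right: new AD is y = 2080 − 3p. With pᵉ = 34, SRAS is y = 1732 + 9p.
Short run: 2080 − 3p = 1732 + 9p gives 348 = 12p, so p = 29 and y = 2080 − 3·29 = 1993.
y = 1993 is below potential 2038; expectations adjust and SRAS shifts right until y = 2038.
Long run: on the new AD curve, 2038 = 2080 − 3p gives p = 14.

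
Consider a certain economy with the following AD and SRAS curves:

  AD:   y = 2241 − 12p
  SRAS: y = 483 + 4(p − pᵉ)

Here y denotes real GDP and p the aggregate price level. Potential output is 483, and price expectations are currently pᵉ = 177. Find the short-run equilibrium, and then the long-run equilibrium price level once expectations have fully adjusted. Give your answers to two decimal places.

Short run: p = 154.13, y = 391.50. Long run: p = 146.50.

Short run: with pᵉ = 177, SRAS is y = 4p − 225. Setting AD = SRAS gives 2466 = 16p, so p = 154.13 and y = 2241 − 12p = 391.50.
Output 391.50 is below potential 483, so over time expected prices fall and SRAS shifts right until y returns to 483.
Long run: y = 483 on the AD curve gives 483 = 2241 − 12p, so p = 146.50.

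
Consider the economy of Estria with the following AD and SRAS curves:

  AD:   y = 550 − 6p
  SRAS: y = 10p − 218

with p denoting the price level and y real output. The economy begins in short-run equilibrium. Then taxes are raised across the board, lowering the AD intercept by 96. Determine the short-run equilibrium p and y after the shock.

This is a negative demand shock: AD shifts left.
New AD: y = 454 − 6p.
Set AD = SRAS: 454 − 6p = 10p − 218, so 672 = 16p and p = 42.
y = 454 − 6·42 = 202.

p = 42, y = 202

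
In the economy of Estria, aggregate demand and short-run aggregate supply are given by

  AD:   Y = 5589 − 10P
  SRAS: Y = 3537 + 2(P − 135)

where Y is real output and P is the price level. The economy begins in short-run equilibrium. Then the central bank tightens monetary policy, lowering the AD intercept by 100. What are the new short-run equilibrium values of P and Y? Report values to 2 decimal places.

This is a negative demand shock: AD shifts left.
New AD: Y = 5489 − 10P.
SRAS can be written Y = 3267 + 2P.
Set AD = SRAS: 5489 − 10P = 3267 + 2P, so 2222 = 12P and P = 185.17.
Substituting into AD, Y = 3637.33.

P = 185.17, Y = 3637.33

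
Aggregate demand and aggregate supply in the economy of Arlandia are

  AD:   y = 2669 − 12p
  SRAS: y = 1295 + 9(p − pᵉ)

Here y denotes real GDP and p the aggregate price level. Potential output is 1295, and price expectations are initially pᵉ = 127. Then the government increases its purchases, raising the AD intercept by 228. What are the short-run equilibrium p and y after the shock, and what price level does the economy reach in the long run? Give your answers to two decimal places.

AD shifts right: new AD is y = 2897 − 12p. With pᵉ = 127, SRAS is y = 152 + 9p.
Short run: 2897 − 12p = 152 + 9p gives 2745 = 21p, so p = 130.71 and y = 2897 − 12p = 1328.43.
y = 1328.43 is above potential 1295; expectations adjust and SRAS shifts left until y = 1295.
Long run: on the new AD curve, 1295 = 2897 − 12p gives p = 133.50.

Short run: p = 130.71, y = 1328.43. Long run: p = 133.50.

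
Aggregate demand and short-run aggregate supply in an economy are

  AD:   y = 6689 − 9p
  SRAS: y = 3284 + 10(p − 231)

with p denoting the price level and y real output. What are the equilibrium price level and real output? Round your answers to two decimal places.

p = 300.79, y = 3981.89

Write SRAS as y = 3284 + 10p − 2310 = 974 + 10p.
Set AD = SRAS: 6689 − 9p = 974 + 10p, so 5715 = 19p and p = 300.79.
Substituting into AD, y = 6689 − 9p = 3981.89.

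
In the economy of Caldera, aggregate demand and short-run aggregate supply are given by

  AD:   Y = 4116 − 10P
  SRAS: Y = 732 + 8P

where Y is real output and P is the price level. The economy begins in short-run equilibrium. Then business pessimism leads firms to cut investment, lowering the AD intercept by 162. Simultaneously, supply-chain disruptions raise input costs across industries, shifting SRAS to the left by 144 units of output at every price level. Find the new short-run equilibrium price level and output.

After both shocks: AD is Y = 3954 − 10P and SRAS is Y = 588 + 8P.
Setting them equal: 3366 = 18P, so P = 187.
Y = 3954 − 10·187 = 2084.

P = 187, Y = 2084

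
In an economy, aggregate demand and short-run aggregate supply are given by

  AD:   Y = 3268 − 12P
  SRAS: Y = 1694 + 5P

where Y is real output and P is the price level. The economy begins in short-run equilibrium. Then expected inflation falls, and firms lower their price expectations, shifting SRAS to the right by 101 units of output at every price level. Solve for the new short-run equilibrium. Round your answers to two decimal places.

P = 86.65, Y = 2228.24

This is a positive supply shock: SRAS shifts right.
New SRAS: Y = 1795 + 5P.
Set AD = SRAS: 3268 − 12P = 1795 + 5P, so 1473 = 17P and P = 86.65.
Substituting into AD, Y = 2228.24.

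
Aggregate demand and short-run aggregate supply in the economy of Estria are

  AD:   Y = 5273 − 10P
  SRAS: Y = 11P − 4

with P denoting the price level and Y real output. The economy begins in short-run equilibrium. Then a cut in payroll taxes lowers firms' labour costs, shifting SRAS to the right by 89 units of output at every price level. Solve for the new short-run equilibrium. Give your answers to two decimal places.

This is a positive supply shock: SRAS shifts right.
New SRAS: Y = 85 + 11P.
Set AD = SRAS: 5273 − 10P = 85 + 11P, so 5188 = 21P and P = 247.05.
Substituting into AD, Y = 2802.52.

P = 247.05, Y = 2802.52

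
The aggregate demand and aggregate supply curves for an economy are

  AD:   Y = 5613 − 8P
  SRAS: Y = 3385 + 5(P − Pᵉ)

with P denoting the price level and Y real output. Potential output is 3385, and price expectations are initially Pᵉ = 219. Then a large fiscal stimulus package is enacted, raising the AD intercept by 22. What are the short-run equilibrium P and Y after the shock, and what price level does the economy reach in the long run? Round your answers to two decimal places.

Short run: P = 257.31, Y = 3576.54. Long run: P = 281.25.

AD shifts right: new AD is Y = 5635 − 8P. With Pᵉ = 219, SRAS is Y = 2290 + 5P.
Short run: 5635 − 8P = 2290 + 5P gives 3345 = 13P, so P = 257.31 and Y = 5635 − 8P = 3576.54.
Y = 3576.54 is above potential 3385; expectations adjust and SRAS shifts left until Y = 3385.
Long run: on the new AD curve, 3385 = 5635 − 8P gives P = 281.25.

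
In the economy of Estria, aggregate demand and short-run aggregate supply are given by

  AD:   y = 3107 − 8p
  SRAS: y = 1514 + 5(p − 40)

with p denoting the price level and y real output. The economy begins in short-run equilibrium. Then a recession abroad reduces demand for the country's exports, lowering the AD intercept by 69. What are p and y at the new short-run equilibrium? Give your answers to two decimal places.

This is a negative demand shock: AD shifts left.
New AD: y = 3038 − 8p.
SRAS can be written y = 1314 + 5p.
Set AD = SRAS: 3038 − 8p = 1314 + 5p, so 1724 = 13p and p = 132.62.
Substituting into AD, y = 1977.08.

p = 132.62, y = 1977.08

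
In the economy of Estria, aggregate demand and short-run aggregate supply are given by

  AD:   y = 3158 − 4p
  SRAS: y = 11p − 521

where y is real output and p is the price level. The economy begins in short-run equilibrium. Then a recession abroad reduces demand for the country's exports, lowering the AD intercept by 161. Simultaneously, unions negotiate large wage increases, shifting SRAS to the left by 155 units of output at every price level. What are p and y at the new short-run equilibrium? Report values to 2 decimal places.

After both shocks: AD is y = 2997 − 4p and SRAS is y = 11p − 676.
Setting them equal: 3673 = 15p, so p = 244.87.
Substituting into AD, y = 2017.53.

p = 244.87, y = 2017.53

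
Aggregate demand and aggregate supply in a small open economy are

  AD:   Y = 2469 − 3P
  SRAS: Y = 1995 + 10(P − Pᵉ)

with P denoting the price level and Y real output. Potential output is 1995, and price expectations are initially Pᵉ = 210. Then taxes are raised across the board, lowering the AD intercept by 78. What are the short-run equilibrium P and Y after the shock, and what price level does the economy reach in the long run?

AD shifts left: new AD is Y = 2391 − 3P. With Pᵉ = 210, SRAS is Y = 10P − 105.
Short run: 2391 − 3P = 10P − 105 gives 2496 = 13P, so P = 192 and Y = 2391 − 3·192 = 1815.
Y = 1815 is below potential 1995; expectations adjust and SRAS shifts right until Y = 1995.
Long run: on the new AD curve, 1995 = 2391 − 3P gives P = 132.

Short run: P = 192, Y = 1815. Long run: P = 132.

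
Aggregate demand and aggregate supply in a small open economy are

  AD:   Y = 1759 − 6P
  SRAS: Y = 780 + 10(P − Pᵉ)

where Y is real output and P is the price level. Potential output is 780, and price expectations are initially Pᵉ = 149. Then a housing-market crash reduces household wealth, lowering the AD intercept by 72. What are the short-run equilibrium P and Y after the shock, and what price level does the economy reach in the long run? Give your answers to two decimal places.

AD shifts left: new AD is Y = 1687 − 6P. With Pᵉ = 149, SRAS is Y = 10P − 710.
Short run: 1687 − 6P = 10P − 710 gives 2397 = 16P, so P = 149.81 and Y = 1687 − 6P = 788.13.
Y = 788.13 is above potential 780; expectations adjust and SRAS shifts left until Y = 780.
Long run: on the new AD curve, 780 = 1687 − 6P gives P = 151.17.

Short run: P = 149.81, Y = 788.13. Long run: P = 151.17.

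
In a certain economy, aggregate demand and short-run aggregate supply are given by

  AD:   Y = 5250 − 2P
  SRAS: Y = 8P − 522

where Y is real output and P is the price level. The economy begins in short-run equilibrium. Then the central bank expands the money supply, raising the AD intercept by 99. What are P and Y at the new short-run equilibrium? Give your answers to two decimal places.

P = 587.10, Y = 4174.80

This is a positive demand shock: AD shifts right.
New AD: Y = 5349 − 2P.
Set AD = SRAS: 5349 − 2P = 8P − 522, so 5871 = 10P and P = 587.10.
Substituting into AD, Y = 4174.80.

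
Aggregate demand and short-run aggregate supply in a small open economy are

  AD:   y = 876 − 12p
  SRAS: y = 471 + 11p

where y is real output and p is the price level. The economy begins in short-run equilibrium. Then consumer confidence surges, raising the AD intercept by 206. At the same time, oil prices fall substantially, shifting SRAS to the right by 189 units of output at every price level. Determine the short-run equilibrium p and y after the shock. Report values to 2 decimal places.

After both shocks: AD is y = 1082 − 12p and SRAS is y = 660 + 11p.
Setting them equal: 422 = 23p, so p = 18.35.
Substituting into AD, y = 861.83.

p = 18.35, y = 861.83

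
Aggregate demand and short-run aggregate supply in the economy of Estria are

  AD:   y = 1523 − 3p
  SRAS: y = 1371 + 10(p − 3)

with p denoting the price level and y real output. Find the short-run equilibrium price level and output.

p = 14, y = 1481

Write SRAS as y = 1371 + 10p − 30 = 1341 + 10p.
Set AD = SRAS: 1523 − 3p = 1341 + 10p, so 182 = 13p and p = 14.
Then y = 1523 − 3·14 = 1481.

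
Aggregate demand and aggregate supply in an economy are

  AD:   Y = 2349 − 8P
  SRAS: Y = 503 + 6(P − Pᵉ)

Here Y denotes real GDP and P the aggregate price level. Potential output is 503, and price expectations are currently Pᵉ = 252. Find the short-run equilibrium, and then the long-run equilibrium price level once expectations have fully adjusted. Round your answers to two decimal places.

Short run: P = 239.86, Y = 430.14. Long run: P = 230.75.

Short run: with Pᵉ = 252, SRAS is Y = 6P − 1009. Setting AD = SRAS gives 3358 = 14P, so P = 239.86 and Y = 2349 − 8P = 430.14.
Output 430.14 is below potential 503, so over time expected prices fall and SRAS shifts right until Y returns to 503.
Long run: Y = 503 on the AD curve gives 503 = 2349 − 8P, so P = 230.75.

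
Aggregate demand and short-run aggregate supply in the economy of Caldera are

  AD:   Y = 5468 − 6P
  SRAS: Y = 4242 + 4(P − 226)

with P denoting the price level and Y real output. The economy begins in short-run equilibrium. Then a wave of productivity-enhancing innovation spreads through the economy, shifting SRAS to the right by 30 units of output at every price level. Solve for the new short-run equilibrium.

This is a positive supply shock: SRAS shifts right.
New SRAS: Y = 3368 + 4P.
Set AD = SRAS: 5468 − 6P = 3368 + 4P, so 2100 = 10P and P = 210.
Y = 5468 − 6·210 = 4208.

P = 210, Y = 4208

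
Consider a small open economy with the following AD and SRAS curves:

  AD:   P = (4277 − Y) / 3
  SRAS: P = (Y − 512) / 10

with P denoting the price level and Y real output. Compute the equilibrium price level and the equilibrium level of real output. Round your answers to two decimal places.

P = 289.62, Y = 3408.15

Rearrange AD to Y = 4277 − 3P.
Rearrange SRAS to Y = 512 + 10P.
Set AD = SRAS: 4277 − 3P = 512 + 10P, so 3765 = 13P and P = 289.62.
Substituting into AD, Y = 4277 − 3P = 3408.15.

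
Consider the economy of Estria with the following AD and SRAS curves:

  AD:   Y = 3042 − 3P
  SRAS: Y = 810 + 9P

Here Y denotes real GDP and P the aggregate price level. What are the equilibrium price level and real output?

Set AD = SRAS: 3042 − 3P = 810 + 9P, so 2232 = 12P and P = 186.
Then Y = 3042 − 3·186 = 2484.

P = 186, Y = 2484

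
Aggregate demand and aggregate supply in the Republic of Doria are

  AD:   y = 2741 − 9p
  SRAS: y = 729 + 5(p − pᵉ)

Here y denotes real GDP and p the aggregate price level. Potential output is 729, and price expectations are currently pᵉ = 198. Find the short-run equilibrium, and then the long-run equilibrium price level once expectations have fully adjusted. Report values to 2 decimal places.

Short run: p = 214.43, y = 811.14. Long run: p = 223.56.

Short run: with pᵉ = 198, SRAS is y = 5p − 261. Setting AD = SRAS gives 3002 = 14p, so p = 214.43 and y = 2741 − 9p = 811.14.
Output 811.14 is above potential 729, so over time expected prices rise and SRAS shifts left until y returns to 729.
Long run: y = 729 on the AD curve gives 729 = 2741 − 9p, so p = 223.56.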